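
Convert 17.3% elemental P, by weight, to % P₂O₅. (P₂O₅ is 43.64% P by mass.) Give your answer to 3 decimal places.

39.643% P₂O₅

%P₂O₅ = 17.3 / 0.4364 = 39.6425%.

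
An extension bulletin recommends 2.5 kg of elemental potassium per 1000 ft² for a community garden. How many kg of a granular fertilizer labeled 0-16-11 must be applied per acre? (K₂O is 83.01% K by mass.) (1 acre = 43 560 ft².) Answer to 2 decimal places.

As K₂O: 2.5 / 0.8301 = 3.01169 kg per 1000 ft².
Product per 1000 ft² = 3.01169 / 11% = 27.379 kg.
Convert to per acre: 27.379 × 43.56 = 1192.627 kg.

1192.63 kg of product per acre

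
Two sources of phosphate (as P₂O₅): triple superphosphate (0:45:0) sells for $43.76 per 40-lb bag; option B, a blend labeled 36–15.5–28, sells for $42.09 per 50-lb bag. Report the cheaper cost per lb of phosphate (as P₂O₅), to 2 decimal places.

triple superphosphate: P₂O₅ per bag = 40 × 45% = 18 lb; cost = 43.76 / 18 = $2.4311/lb P₂O₅.
option B: P₂O₅ per bag = 50 × 15.5% = 7.75 lb; cost = 42.09 / 7.75 = $5.4310/lb P₂O₅.
triple superphosphate is cheaper.

$2.43 per lb P₂O₅ (triple superphosphate)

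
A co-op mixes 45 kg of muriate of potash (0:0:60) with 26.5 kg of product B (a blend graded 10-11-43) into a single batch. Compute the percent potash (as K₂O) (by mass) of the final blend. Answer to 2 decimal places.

53.70% K₂O

Total mass = 45 + 26.5 = 71.5 kg.
K₂O mass = 60%×45 + 43%×26.5 = 38.395 kg.
% K₂O = 38.395 / 71.5 = 53.6993%.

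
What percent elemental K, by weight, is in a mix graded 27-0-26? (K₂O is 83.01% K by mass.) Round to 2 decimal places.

%K = 26 × 0.8301 = 21.5826%.

21.58% K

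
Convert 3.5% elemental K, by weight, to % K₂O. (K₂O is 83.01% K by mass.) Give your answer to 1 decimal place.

4.2% K₂O

%K₂O = 3.5 / 0.8301 = 4.21636%.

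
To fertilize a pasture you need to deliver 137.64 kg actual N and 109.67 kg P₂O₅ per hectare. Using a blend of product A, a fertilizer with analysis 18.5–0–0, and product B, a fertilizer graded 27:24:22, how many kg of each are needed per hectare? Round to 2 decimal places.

77.09 kg product A, 456.96 kg product B

Per-hectare balance (a = product A, b = product B):
N: 0.185·a + 0.27·b = 137.64
P₂O₅: 0·a + 0.24·b = 109.67
Solving simultaneously: a = 77.0878, b = 456.958.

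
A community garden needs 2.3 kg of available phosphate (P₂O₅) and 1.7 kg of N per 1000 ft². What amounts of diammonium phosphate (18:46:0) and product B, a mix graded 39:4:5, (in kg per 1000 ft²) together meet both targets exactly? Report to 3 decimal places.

Per-1000 ft² balance (a = diammonium phosphate, b = product B):
P₂O₅: 0.46·a + 0.04·b = 2.3
N: 0.18·a + 0.39·b = 1.7
Eliminate b: (row1) − 0.04/0.39·(row2) → 0.441538·a = 2.12564, so a = 4.81417.
Then b = (1.7 − 0.18·4.81417) / 0.39 = 2.13705.

4.814 kg diammonium phosphate, 2.137 kg product B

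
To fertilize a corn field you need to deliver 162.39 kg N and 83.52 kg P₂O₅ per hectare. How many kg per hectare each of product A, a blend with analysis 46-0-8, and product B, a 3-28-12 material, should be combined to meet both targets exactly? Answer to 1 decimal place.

333.6 kg product A, 298.3 kg product B

Let a = kg of product A, b = kg of product B (per hectare).
N: 0.46·a + 0.03·b = 162.39
P₂O₅: 0·a + 0.28·b = 83.52
Solving simultaneously: a = 333.568, b = 298.286.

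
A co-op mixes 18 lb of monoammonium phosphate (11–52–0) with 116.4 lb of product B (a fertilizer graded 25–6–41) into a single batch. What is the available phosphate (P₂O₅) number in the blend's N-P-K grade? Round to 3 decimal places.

12.161% P₂O₅

Total mass = 18 + 116.4 = 134.4 lb.
P₂O₅ mass = 52%×18 + 6%×116.4 = 16.344 lb.
% P₂O₅ = 16.344 / 134.4 = 12.1607%.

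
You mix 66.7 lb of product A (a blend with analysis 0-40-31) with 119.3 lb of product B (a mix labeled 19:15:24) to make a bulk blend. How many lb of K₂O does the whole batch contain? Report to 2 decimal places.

K₂O mass = 31%×66.7 + 24%×119.3 = 49.309 lb.

49.31 lb K₂O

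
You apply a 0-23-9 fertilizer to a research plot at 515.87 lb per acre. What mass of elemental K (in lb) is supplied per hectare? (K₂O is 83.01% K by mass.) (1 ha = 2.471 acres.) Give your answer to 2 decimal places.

K₂O per acre = 515.87 × 9% = 46.4283 lb.
Elemental K = 46.4283 × 0.8301 = 38.5401 lb per acre.
Convert to per hectare: 38.5401 × 2.471 = 95.2327 lb.

95.23 lb K per hectare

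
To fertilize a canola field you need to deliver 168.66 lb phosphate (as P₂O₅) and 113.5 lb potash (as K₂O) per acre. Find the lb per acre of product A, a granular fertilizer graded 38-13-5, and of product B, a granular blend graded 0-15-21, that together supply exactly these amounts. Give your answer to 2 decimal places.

With a, b = lb per acre of product A and product B:
P₂O₅: 0.13·a + 0.15·b = 168.66
K₂O: 0.05·a + 0.21·b = 113.5
Eliminate a: (row1) − 0.13/0.05·(row2) → -0.396·b = -126.44, so b = 319.293.
Back-substitute: a = (168.66 − 0.15·319.293) / 0.13 = 928.9697.

928.97 lb product A, 319.29 lb product B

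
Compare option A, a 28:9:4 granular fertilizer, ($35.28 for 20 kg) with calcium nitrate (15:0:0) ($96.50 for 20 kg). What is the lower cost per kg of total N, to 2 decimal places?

option A: N per bag = 20 × 28% = 5.6 kg; cost = 35.28 / 5.6 = $6.3000/kg N.
calcium nitrate: N per bag = 20 × 15% = 3 kg; cost = 96.50 / 3 = $32.1667/kg N.
option A is cheaper.

$6.30 per kg N (option A)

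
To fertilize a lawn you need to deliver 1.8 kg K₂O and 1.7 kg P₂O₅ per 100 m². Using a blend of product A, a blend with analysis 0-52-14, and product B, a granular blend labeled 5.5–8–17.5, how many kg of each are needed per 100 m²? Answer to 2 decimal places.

Let a = kg of product A, b = kg of product B (per 100 m²).
K₂O: 0.14·a + 0.175·b = 1.8
P₂O₅: 0.52·a + 0.08·b = 1.7
Eliminate b: (row1) − 0.175/0.08·(row2) → -0.9975·a = -1.91875, so a = 1.92356.
Then b = (1.7 − 0.52·1.92356) / 0.08 = 8.74687.

1.92 kg product A, 8.75 kg product B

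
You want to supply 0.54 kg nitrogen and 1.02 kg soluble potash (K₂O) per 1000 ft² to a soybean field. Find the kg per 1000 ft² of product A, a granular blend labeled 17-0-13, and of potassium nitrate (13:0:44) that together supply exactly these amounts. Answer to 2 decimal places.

Per-1000 ft² balance (a = product A, b = potassium nitrate):
N: 0.17·a + 0.13·b = 0.54
K₂O: 0.13·a + 0.44·b = 1.02
Eliminate b: (row1) − 0.13/0.44·(row2) → 0.131591·a = 0.238636, so a = 1.81347.
Then b = (1.02 − 0.13·1.81347) / 0.44 = 1.78238.

1.81 kg product A, 1.78 kg potassium nitrate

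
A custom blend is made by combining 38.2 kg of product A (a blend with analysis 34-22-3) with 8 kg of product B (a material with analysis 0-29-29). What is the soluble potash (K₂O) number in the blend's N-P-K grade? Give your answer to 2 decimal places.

7.50% K₂O

Total mass = 38.2 + 8 = 46.2 kg.
K₂O mass = 3%×38.2 + 29%×8 = 3.466 kg.
% K₂O = 3.466 / 46.2 = 7.50216%.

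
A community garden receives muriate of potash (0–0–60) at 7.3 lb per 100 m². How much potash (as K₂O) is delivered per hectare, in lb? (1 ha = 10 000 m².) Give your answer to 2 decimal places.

K₂O per 100 m² = 7.3 × 60% = 4.38 lb.
Convert to per hectare: 4.38 × 100 = 438 lb.

438.00 lb K₂O per hectare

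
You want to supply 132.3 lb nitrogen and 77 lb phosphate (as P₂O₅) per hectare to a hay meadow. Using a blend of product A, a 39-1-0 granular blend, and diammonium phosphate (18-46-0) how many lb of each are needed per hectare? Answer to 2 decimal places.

264.63 lb product A, 161.64 lb diammonium phosphate

Per-hectare balance (a = product A, b = diammonium phosphate):
N: 0.39·a + 0.18·b = 132.3
P₂O₅: 0.01·a + 0.46·b = 77
Solving simultaneously: a = 264.628, b = 161.639.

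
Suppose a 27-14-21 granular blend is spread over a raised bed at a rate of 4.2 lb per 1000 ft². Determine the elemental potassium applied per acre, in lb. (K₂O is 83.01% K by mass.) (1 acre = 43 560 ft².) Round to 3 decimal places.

K₂O per 1000 ft² = 4.2 × 21% = 0.882 lb.
Elemental K = 0.882 × 0.8301 = 0.732148 lb per 1000 ft².
Convert to per acre: 0.732148 × 43.56 = 31.8924 lb.

31.892 lb K per acre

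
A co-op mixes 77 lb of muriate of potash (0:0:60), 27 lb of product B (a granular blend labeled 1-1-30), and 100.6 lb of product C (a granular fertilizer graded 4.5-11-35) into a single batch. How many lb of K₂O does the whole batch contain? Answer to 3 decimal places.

K₂O mass = 60%×77 + 30%×27 + 35%×100.6 = 89.51 lb.

89.510 lb K₂O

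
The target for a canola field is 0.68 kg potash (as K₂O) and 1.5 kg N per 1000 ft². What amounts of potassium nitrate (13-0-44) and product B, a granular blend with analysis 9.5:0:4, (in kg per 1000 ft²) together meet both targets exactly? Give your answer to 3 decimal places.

0.126 kg potassium nitrate, 15.617 kg product B

Let a = kg of potassium nitrate, b = kg of product B (per 1000 ft²).
K₂O: 0.44·a + 0.04·b = 0.68
N: 0.13·a + 0.095·b = 1.5
Eliminate b: (row1) − 0.04/0.095·(row2) → 0.385263·a = 0.0484211, so a = 0.125683.
Then b = (1.5 − 0.13·0.125683) / 0.095 = 15.61749.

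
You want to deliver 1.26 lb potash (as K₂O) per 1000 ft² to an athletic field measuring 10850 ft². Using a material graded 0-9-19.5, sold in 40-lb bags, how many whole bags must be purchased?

2 bags

Product per 1000 ft² = 1.26 / 19.5% = 6.46154 lb.
Total product = 6.46154 × 10850 / 1000 = 70.1077 lb.
Bags = ⌈70.1077 / 40⌉ = 2.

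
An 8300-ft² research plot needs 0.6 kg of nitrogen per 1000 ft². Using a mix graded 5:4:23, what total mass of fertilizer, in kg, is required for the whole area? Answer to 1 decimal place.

Product per 1000 ft² = 0.6 / 5% = 12 kg.
Total product = 12 × 8300 / 1000 = 99.6 kg.

99.6 kg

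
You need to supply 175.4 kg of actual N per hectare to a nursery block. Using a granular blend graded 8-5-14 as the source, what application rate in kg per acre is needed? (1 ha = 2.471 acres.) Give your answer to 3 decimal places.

887.293 kg of product per acre

Product per hectare = 175.4 / 8% = 2192.5 kg.
Convert to per acre: 2192.5 × 0.404694 = 887.2926 kg.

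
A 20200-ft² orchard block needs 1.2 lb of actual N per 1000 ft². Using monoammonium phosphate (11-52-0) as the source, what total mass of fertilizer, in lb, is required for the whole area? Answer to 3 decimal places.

220.364 lb

Product per 1000 ft² = 1.2 / 11% = 10.9091 lb.
Total product = 10.9091 × 20200 / 1000 = 220.3636 lb.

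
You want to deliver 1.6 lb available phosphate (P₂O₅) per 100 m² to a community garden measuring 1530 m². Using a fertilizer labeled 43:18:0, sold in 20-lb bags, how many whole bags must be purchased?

Product per 100 m² = 1.6 / 18% = 8.88889 lb.
Total product = 8.88889 × 1530 / 100 = 136 lb.
Bags = ⌈136 / 20⌉ = 7.

7 bags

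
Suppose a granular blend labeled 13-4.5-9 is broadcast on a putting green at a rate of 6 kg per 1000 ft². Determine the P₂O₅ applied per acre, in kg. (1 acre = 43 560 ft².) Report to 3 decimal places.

11.761 kg P₂O₅ per acre

P₂O₅ per 1000 ft² = 6 × 4.5% = 0.27 kg.
Convert to per acre: 0.27 × 43.56 = 11.7612 kg.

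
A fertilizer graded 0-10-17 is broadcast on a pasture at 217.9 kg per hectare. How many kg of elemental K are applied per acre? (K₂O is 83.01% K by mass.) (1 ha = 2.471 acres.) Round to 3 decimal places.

12.444 kg K per acre

K₂O per hectare = 217.9 × 17% = 37.043 kg.
Elemental K = 37.043 × 0.8301 = 30.7494 kg per hectare.
Convert to per acre: 30.7494 × 0.404694 = 12.4441 kg.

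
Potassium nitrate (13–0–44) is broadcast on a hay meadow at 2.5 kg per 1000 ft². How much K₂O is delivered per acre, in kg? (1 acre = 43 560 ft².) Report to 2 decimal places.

K₂O per 1000 ft² = 2.5 × 44% = 1.1 kg.
Convert to per acre: 1.1 × 43.56 = 47.916 kg.

47.92 kg K₂O per acre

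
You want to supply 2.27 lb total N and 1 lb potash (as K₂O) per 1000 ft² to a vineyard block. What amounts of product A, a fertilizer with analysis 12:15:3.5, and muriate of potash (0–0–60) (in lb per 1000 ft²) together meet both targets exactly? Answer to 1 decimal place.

With a, b = lb per 1000 ft² of product A and muriate of potash:
N: 0.12·a + 0·b = 2.27
K₂O: 0.035·a + 0.6·b = 1
From row1: a = (2.27 − 0·b) / 0.12.
Into row2: 0.035·(2.27 − 0·b)/0.12 + 0.6·b = 1 → b = 0.563194, a = 18.9167.

18.9 lb product A, 0.6 lb muriate of potash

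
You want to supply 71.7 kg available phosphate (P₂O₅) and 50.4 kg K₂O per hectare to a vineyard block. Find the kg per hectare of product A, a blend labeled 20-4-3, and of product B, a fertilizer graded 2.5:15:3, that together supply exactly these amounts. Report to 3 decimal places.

Per-hectare balance (a = product A, b = product B):
P₂O₅: 0.04·a + 0.15·b = 71.7
K₂O: 0.03·a + 0.03·b = 50.4
From row1: a = (71.7 − 0.15·b) / 0.04.
Into row2: 0.03·(71.7 − 0.15·b)/0.04 + 0.03·b = 50.4 → b = 40.9091, a = 1639.0909.

1639.091 kg product A, 40.909 kg product B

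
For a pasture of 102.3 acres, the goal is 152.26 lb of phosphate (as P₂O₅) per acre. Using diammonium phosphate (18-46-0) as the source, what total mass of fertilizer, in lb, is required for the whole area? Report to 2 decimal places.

33861.30 lb

Product per acre = 152.26 / 46% = 331 lb.
Total product = 331 × 102.3 = 33861.3 lb.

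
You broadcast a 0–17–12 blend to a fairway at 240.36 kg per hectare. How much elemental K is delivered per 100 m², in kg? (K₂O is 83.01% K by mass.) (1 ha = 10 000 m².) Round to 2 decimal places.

0.24 kg K per hundred sq m

K₂O per hectare = 240.36 × 12% = 28.8432 kg.
Elemental K = 28.8432 × 0.8301 = 23.9427 kg per hectare.
Convert to per 100 m²: 23.9427 × 0.01 = 0.239427 kg.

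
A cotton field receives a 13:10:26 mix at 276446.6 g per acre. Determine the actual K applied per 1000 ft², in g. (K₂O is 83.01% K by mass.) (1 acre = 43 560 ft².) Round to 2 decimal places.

1369.71 g K per thousand sq ft

K₂O per acre = 276446.6 × 26% = 71876.1 g.
Elemental K = 71876.1 × 0.8301 = 59664.4 g per acre.
Convert to per 1000 ft²: 59664.4 × 0.0229568 = 1369.705 g.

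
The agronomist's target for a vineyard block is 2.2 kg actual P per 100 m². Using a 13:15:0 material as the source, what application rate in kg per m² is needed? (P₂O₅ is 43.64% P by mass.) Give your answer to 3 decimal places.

0.336 kg of product per sq m

As P₂O₅: 2.2 / 0.4364 = 5.04125 kg per 100 m².
Product per 100 m² = 5.04125 / 15% = 33.6083 kg.
Convert to per m²: 33.6083 × 0.01 = 0.336083 kg.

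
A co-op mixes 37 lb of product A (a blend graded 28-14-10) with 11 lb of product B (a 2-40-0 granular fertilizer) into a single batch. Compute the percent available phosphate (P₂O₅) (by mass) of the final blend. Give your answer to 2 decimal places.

Total mass = 37 + 11 = 48 lb.
P₂O₅ mass = 14%×37 + 40%×11 = 9.58 lb.
% P₂O₅ = 9.58 / 48 = 19.9583%.

19.96% P₂O₅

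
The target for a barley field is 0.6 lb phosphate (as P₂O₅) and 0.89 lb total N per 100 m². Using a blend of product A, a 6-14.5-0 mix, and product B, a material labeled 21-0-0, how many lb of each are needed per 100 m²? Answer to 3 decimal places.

4.138 lb product A, 3.056 lb product B

Per-100 m² balance (a = product A, b = product B):
P₂O₅: 0.145·a + 0·b = 0.6
N: 0.06·a + 0.21·b = 0.89
Eliminate a: (row1) − 0.145/0.06·(row2) → -0.5075·b = -1.55083, so b = 3.05583.
Back-substitute: a = (0.6 − 0·3.05583) / 0.145 = 4.13793.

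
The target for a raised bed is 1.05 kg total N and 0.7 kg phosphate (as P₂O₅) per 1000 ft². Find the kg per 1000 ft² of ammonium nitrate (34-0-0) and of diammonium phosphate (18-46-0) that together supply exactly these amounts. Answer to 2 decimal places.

2.28 kg ammonium nitrate, 1.52 kg diammonium phosphate

Let a = kg of ammonium nitrate, b = kg of diammonium phosphate (per 1000 ft²).
N: 0.34·a + 0.18·b = 1.05
P₂O₅: 0·a + 0.46·b = 0.7
Solving simultaneously: a = 2.28261, b = 1.52174.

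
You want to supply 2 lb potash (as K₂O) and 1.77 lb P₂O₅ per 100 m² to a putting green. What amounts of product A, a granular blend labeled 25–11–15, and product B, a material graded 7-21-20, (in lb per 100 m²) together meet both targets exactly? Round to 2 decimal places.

With a, b = lb per 100 m² of product A and product B:
K₂O: 0.15·a + 0.2·b = 2
P₂O₅: 0.11·a + 0.21·b = 1.77
Eliminate a: (row1) − 0.15/0.11·(row2) → -0.0863636·b = -0.413636, so b = 4.78947.
Back-substitute: a = (2 − 0.2·4.78947) / 0.15 = 6.94737.

6.95 lb product A, 4.79 lb product B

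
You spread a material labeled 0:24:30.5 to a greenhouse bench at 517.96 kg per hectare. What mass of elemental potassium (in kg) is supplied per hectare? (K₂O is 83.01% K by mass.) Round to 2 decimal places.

K₂O per hectare = 517.96 × 30.5% = 157.978 kg.
Elemental K = 157.978 × 0.8301 = 131.137 kg per hectare.

131.14 kg K per hectare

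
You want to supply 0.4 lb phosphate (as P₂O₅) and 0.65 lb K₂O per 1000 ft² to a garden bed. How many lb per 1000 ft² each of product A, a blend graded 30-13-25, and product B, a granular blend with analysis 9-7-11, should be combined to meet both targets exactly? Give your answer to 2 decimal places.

Let a = lb of product A, b = lb of product B (per 1000 ft²).
P₂O₅: 0.13·a + 0.07·b = 0.4
K₂O: 0.25·a + 0.11·b = 0.65
Eliminate a: (row1) − 0.13/0.25·(row2) → 0.0128·b = 0.062, so b = 4.84375.
Back-substitute: a = (0.4 − 0.07·4.84375) / 0.13 = 0.46875.

0.47 lb product A, 4.84 lb product B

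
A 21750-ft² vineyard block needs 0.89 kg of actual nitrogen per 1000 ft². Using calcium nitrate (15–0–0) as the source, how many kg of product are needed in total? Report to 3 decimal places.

Product per 1000 ft² = 0.89 / 15% = 5.93333 kg.
Total product = 5.93333 × 21750 / 1000 = 129.05 kg.

129.050 kg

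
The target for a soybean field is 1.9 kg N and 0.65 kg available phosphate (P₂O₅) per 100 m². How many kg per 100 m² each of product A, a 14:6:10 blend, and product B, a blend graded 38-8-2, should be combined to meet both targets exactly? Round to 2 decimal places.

8.19 kg product A, 1.98 kg product B

With a, b = kg per 100 m² of product A and product B:
N: 0.14·a + 0.38·b = 1.9
P₂O₅: 0.06·a + 0.08·b = 0.65
Solving simultaneously: a = 8.18966, b = 1.98276.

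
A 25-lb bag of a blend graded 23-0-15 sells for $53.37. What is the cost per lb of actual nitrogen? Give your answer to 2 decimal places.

$9.28 per lb N

N in bag = 25 × 23% = 5.75 lb.
Cost per lb N = $53.37 / 5.75 = $9.2817.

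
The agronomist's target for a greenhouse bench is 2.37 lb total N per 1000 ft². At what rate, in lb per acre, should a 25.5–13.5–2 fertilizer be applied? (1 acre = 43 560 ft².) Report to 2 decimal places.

404.85 lb of product per acre

Product per 1000 ft² = 2.37 / 25.5% = 9.29412 lb.
Convert to per acre: 9.29412 × 43.56 = 404.852 lb.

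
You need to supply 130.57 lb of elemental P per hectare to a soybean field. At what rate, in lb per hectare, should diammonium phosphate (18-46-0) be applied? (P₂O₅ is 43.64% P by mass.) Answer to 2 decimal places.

As P₂O₅: 130.57 / 0.4364 = 299.198 lb per hectare.
Product per hectare = 299.198 / 46% = 650.4304 lb.

650.43 lb of product per hectare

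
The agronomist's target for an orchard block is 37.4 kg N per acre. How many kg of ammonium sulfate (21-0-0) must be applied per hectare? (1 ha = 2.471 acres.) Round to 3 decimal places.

Product per acre = 37.4 / 21% = 178.095 kg.
Convert to per hectare: 178.095 × 2.471 = 440.0733 kg.

440.073 kg of product per hectare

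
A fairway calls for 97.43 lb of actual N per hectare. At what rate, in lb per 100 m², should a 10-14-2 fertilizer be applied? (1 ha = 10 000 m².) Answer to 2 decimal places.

9.74 lb of product per hundred sq m

Product per hectare = 97.43 / 10% = 974.3 lb.
Convert to per 100 m²: 974.3 × 0.01 = 9.743 lb.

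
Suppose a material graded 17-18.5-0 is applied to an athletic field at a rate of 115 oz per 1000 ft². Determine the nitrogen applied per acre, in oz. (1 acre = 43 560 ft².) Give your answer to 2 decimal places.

nitrogen per 1000 ft² = 115 × 17% = 19.55 oz.
Convert to per acre: 19.55 × 43.56 = 851.598 oz.

851.60 oz N per acre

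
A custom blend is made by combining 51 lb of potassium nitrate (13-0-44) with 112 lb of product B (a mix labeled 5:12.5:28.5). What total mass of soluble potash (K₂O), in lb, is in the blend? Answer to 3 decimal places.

54.360 lb K₂O

K₂O mass = 44%×51 + 28.5%×112 = 54.36 lb.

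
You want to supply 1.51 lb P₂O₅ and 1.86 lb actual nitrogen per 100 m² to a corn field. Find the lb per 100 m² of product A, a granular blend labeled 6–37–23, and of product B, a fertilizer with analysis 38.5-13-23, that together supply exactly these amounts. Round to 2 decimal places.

Per-100 m² balance (a = product A, b = product B):
P₂O₅: 0.37·a + 0.13·b = 1.51
N: 0.06·a + 0.385·b = 1.86
Solving simultaneously: a = 2.52172, b = 4.43817.

2.52 lb product A, 4.44 lb product B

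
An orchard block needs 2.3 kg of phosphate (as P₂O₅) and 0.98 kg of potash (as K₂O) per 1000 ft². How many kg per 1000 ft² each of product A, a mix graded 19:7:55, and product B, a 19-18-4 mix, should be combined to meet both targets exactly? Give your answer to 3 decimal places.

0.877 kg product A, 12.437 kg product B

Per-1000 ft² balance (a = product A, b = product B):
P₂O₅: 0.07·a + 0.18·b = 2.3
K₂O: 0.55·a + 0.04·b = 0.98
Eliminate a: (row1) − 0.07/0.55·(row2) → 0.174909·b = 2.17527, so b = 12.4366.
Back-substitute: a = (2.3 − 0.18·12.4366) / 0.07 = 0.877339.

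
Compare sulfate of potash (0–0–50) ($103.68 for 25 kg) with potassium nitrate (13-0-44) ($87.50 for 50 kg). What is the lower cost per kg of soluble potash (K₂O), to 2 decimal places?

$3.98 per kg K₂O (potassium nitrate)

sulfate of potash: K₂O per bag = 25 × 50% = 12.5 kg; cost = 103.68 / 12.5 = $8.2944/kg K₂O.
potassium nitrate: K₂O per bag = 50 × 44% = 22 kg; cost = 87.50 / 22 = $3.9773/kg K₂O.
potassium nitrate is cheaper.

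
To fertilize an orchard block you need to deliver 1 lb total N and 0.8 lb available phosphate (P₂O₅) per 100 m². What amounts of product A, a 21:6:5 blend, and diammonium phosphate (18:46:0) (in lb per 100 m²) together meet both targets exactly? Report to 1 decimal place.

Per-100 m² balance (a = product A, b = diammonium phosphate):
N: 0.21·a + 0.18·b = 1
P₂O₅: 0.06·a + 0.46·b = 0.8
Eliminate a: (row1) − 0.21/0.06·(row2) → -1.43·b = -1.8, so b = 1.25874.
Back-substitute: a = (1 − 0.18·1.25874) / 0.21 = 3.68298.

3.7 lb product A, 1.3 lb diammonium phosphate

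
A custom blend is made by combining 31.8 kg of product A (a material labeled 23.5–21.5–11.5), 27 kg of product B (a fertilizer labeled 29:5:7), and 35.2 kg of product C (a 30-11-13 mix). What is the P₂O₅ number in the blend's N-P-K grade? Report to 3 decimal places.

12.829% P₂O₅

Total mass = 31.8 + 27 + 35.2 = 94 kg.
P₂O₅ mass = 21.5%×31.8 + 5%×27 + 11%×35.2 = 12.059 kg.
% P₂O₅ = 12.059 / 94 = 12.8287%.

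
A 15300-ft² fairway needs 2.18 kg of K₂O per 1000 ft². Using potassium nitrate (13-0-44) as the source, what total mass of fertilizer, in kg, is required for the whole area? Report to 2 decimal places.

75.80 kg

Product per 1000 ft² = 2.18 / 44% = 4.95455 kg.
Total product = 4.95455 × 15300 / 1000 = 75.8045 kg.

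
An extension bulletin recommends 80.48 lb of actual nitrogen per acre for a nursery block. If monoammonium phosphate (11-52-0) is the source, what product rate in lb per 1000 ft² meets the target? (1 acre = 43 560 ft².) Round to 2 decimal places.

Product per acre = 80.48 / 11% = 731.636 lb.
Convert to per 1000 ft²: 731.636 × 0.0229568 = 16.7961 lb.

16.80 lb of product per thousand sq ft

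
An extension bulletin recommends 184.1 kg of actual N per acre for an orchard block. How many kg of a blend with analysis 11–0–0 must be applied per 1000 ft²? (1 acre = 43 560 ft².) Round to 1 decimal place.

38.4 kg of product per thousand sq ft

Product per acre = 184.1 / 11% = 1673.64 kg.
Convert to per 1000 ft²: 1673.64 × 0.0229568 = 38.4214 kg.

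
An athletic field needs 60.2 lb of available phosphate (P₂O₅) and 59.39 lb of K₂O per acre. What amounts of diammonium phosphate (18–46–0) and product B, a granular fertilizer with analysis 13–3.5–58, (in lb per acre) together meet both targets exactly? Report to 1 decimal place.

123.1 lb diammonium phosphate, 102.4 lb product B

Let a = lb of diammonium phosphate, b = lb of product B (per acre).
P₂O₅: 0.46·a + 0.035·b = 60.2
K₂O: 0·a + 0.58·b = 59.39
Solving simultaneously: a = 123.079, b = 102.397.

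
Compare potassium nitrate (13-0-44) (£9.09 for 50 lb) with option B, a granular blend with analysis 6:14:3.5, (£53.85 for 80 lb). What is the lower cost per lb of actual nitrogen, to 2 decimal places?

£1.40 per lb N (potassium nitrate)

potassium nitrate: N per bag = 50 × 13% = 6.5 lb; cost = 9.09 / 6.5 = £1.3985/lb N.
option B: N per bag = 80 × 6% = 4.8 lb; cost = 53.85 / 4.8 = £11.2188/lb N.
potassium nitrate is cheaper.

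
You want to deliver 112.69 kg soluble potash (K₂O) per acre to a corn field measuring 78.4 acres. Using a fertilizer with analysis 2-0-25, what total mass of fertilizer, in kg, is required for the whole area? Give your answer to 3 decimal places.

Product per acre = 112.69 / 25% = 450.76 kg.
Total product = 450.76 × 78.4 = 35339.584 kg.

35339.584 kg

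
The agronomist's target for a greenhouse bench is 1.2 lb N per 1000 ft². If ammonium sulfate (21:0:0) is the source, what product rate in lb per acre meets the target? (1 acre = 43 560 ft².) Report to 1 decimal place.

Product per 1000 ft² = 1.2 / 21% = 5.71429 lb.
Convert to per acre: 5.71429 × 43.56 = 248.914 lb.

248.9 lb of product per acre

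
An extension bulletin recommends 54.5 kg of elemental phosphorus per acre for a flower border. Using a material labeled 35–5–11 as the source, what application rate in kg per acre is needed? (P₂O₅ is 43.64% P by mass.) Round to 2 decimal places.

As P₂O₅: 54.5 / 0.4364 = 124.885 kg per acre.
Product per acre = 124.885 / 5% = 2497.709 kg.

2497.71 kg of product per acre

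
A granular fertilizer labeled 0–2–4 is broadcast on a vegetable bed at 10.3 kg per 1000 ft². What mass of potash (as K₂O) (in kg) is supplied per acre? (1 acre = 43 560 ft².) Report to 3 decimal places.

K₂O per 1000 ft² = 10.3 × 4% = 0.412 kg.
Convert to per acre: 0.412 × 43.56 = 17.9467 kg.

17.947 kg K₂O per acre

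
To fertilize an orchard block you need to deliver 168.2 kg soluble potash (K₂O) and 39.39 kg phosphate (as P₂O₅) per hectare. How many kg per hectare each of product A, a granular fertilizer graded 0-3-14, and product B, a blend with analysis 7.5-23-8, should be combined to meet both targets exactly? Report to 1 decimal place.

1192.4 kg product A, 15.7 kg product B

With a, b = kg per hectare of product A and product B:
K₂O: 0.14·a + 0.08·b = 168.2
P₂O₅: 0.03·a + 0.23·b = 39.39
Eliminate b: (row1) − 0.08/0.23·(row2) → 0.129565·a = 154.499, so a = 1192.44.
Then b = (39.39 − 0.03·1192.44) / 0.23 = 15.7248.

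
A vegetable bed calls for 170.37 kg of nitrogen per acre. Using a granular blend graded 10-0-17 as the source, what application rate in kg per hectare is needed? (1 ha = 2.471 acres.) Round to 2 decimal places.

4209.84 kg of product per hectare

Product per acre = 170.37 / 10% = 1703.7 kg.
Convert to per hectare: 1703.7 × 2.471 = 4209.843 kg.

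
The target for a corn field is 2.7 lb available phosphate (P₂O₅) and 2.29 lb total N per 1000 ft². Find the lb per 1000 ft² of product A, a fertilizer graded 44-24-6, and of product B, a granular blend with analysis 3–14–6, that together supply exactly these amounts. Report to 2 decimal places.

4.40 lb product A, 11.74 lb product B

Per-1000 ft² balance (a = product A, b = product B):
P₂O₅: 0.24·a + 0.14·b = 2.7
N: 0.44·a + 0.03·b = 2.29
Solving simultaneously: a = 4.40441, b = 11.7353.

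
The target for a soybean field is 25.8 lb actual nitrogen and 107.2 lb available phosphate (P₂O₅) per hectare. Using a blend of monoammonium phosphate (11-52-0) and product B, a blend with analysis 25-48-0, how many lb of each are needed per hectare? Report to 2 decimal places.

186.74 lb monoammonium phosphate, 21.04 lb product B

Per-hectare balance (a = monoammonium phosphate, b = product B):
N: 0.11·a + 0.25·b = 25.8
P₂O₅: 0.52·a + 0.48·b = 107.2
Solving simultaneously: a = 186.736, b = 21.0363.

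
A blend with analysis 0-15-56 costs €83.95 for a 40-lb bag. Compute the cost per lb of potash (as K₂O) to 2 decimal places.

€3.75 per lb K₂O

K₂O in bag = 40 × 56% = 22.4 lb.
Cost per lb K₂O = €83.95 / 22.4 = €3.7478.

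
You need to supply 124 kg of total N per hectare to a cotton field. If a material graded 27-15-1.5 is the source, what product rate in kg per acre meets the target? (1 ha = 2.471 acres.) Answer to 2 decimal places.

Product per hectare = 124 / 27% = 459.259 kg.
Convert to per acre: 459.259 × 0.404694 = 185.8597 kg.

185.86 kg of product per acre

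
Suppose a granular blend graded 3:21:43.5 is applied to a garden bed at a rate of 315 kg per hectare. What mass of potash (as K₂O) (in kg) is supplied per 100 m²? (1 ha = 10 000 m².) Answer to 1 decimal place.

1.4 kg K₂O per hundred sq m

K₂O per hectare = 315 × 43.5% = 137.025 kg.
Convert to per 100 m²: 137.025 × 0.01 = 1.37025 kg.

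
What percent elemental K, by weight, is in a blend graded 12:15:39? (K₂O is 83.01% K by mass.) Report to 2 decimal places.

32.37% K

%K = 39 × 0.8301 = 32.3739%.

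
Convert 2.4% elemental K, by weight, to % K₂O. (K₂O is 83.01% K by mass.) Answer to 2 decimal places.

%K₂O = 2.4 / 0.8301 = 2.89122%.

2.89% K₂O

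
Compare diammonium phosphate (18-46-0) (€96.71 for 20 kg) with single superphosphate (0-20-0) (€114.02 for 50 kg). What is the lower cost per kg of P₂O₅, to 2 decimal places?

diammonium phosphate: P₂O₅ per bag = 20 × 46% = 9.2 kg; cost = 96.71 / 9.2 = €10.5120/kg P₂O₅.
single superphosphate: P₂O₅ per bag = 50 × 20% = 10 kg; cost = 114.02 / 10 = €11.4020/kg P₂O₅.
diammonium phosphate is cheaper.

€10.51 per kg P₂O₅ (diammonium phosphate)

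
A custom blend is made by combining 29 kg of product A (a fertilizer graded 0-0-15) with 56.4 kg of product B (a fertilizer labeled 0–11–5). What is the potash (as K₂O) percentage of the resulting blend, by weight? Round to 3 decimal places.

8.396% K₂O

Total mass = 29 + 56.4 = 85.4 kg.
K₂O mass = 15%×29 + 5%×56.4 = 7.17 kg.
% K₂O = 7.17 / 85.4 = 8.39578%.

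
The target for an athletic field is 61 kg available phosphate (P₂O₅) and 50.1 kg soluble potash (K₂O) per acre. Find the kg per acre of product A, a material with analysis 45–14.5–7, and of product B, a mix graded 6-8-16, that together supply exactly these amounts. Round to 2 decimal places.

326.82 kg product A, 170.14 kg product B

With a, b = kg per acre of product A and product B:
P₂O₅: 0.145·a + 0.08·b = 61
K₂O: 0.07·a + 0.16·b = 50.1
Eliminate a: (row1) − 0.145/0.07·(row2) → -0.251429·b = -42.7786, so b = 170.142.
Back-substitute: a = (61 − 0.08·170.142) / 0.145 = 326.818.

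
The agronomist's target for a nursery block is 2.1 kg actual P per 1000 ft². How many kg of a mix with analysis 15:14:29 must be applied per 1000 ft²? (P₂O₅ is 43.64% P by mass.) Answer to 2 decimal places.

As P₂O₅: 2.1 / 0.4364 = 4.8121 kg per 1000 ft².
Product per 1000 ft² = 4.8121 / 14% = 34.3721 kg.

34.37 kg of product per thousand sq ft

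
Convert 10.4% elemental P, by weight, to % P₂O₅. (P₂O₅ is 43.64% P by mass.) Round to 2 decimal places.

23.83% P₂O₅

%P₂O₅ = 10.4 / 0.4364 = 23.8313%.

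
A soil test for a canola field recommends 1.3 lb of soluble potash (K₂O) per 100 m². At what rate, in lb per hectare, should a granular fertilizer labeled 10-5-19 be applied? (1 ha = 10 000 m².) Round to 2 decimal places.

Product per 100 m² = 1.3 / 19% = 6.84211 lb.
Convert to per hectare: 6.84211 × 100 = 684.211 lb.

684.21 lb of product per hectare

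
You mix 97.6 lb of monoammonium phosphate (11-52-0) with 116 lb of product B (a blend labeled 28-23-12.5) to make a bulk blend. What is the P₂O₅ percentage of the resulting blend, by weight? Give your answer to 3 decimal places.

36.251% P₂O₅

Total mass = 97.6 + 116 = 213.6 lb.
P₂O₅ mass = 52%×97.6 + 23%×116 = 77.432 lb.
% P₂O₅ = 77.432 / 213.6 = 36.2509%.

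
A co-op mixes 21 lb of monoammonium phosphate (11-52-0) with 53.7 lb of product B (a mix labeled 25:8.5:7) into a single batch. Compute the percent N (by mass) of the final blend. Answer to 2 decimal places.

Total mass = 21 + 53.7 = 74.7 lb.
N mass = 11%×21 + 25%×53.7 = 15.735 lb.
% N = 15.735 / 74.7 = 21.0643%.

21.06% N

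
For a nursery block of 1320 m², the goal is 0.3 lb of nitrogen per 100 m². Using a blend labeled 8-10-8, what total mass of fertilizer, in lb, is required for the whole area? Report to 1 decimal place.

Product per 100 m² = 0.3 / 8% = 3.75 lb.
Total product = 3.75 × 1320 / 100 = 49.5 lb.

49.5 lb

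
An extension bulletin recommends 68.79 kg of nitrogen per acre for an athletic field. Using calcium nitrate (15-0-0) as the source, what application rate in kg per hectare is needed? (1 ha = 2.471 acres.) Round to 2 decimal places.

1133.20 kg of product per hectare

Product per acre = 68.79 / 15% = 458.6 kg.
Convert to per hectare: 458.6 × 2.471 = 1133.201 kg.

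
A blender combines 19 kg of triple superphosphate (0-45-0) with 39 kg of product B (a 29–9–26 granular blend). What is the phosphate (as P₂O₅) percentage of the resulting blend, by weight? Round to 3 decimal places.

Total mass = 19 + 39 = 58 kg.
P₂O₅ mass = 45%×19 + 9%×39 = 12.06 kg.
% P₂O₅ = 12.06 / 58 = 20.7931%.

20.793% P₂O₅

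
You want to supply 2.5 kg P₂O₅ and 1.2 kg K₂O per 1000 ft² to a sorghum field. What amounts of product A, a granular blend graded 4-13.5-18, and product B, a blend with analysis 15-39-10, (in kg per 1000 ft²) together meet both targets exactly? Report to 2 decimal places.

With a, b = kg per 1000 ft² of product A and product B:
P₂O₅: 0.135·a + 0.39·b = 2.5
K₂O: 0.18·a + 0.1·b = 1.2
From row1: a = (2.5 − 0.39·b) / 0.135.
Into row2: 0.18·(2.5 − 0.39·b)/0.135 + 0.1·b = 1.2 → b = 5.07937, a = 3.8448.

3.84 kg product A, 5.08 kg product B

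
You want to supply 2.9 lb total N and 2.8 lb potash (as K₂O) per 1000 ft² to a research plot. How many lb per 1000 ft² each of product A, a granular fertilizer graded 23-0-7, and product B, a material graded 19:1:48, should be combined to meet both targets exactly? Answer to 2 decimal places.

8.86 lb product A, 4.54 lb product B

Let a = lb of product A, b = lb of product B (per 1000 ft²).
N: 0.23·a + 0.19·b = 2.9
K₂O: 0.07·a + 0.48·b = 2.8
From row1: a = (2.9 − 0.19·b) / 0.23.
Into row2: 0.07·(2.9 − 0.19·b)/0.23 + 0.48·b = 2.8 → b = 4.54171, a = 8.85685.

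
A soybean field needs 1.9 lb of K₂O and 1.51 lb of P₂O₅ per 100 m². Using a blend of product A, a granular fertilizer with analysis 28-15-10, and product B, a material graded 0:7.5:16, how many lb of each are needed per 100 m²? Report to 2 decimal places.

6.01 lb product A, 8.12 lb product B

Let a = lb of product A, b = lb of product B (per 100 m²).
K₂O: 0.1·a + 0.16·b = 1.9
P₂O₅: 0.15·a + 0.075·b = 1.51
Eliminate a: (row1) − 0.1/0.15·(row2) → 0.11·b = 0.893333, so b = 8.12121.
Back-substitute: a = (1.9 − 0.16·8.12121) / 0.1 = 6.00606.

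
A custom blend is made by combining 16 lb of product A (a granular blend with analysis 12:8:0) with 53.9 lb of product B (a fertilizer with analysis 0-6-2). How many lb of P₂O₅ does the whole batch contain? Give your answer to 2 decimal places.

P₂O₅ mass = 8%×16 + 6%×53.9 = 4.514 lb.

4.51 lb P₂O₅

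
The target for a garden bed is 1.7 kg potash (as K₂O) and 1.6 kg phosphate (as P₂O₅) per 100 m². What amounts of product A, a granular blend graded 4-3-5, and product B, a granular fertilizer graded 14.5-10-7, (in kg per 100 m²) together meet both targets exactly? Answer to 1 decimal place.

Let a = kg of product A, b = kg of product B (per 100 m²).
K₂O: 0.05·a + 0.07·b = 1.7
P₂O₅: 0.03·a + 0.1·b = 1.6
From row1: a = (1.7 − 0.07·b) / 0.05.
Into row2: 0.03·(1.7 − 0.07·b)/0.05 + 0.1·b = 1.6 → b = 10, a = 20.

20.0 kg product A, 10.0 kg product B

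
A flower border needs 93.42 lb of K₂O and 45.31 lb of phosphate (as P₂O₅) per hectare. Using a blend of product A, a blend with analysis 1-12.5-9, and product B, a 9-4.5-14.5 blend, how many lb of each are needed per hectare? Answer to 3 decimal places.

168.103 lb product A, 539.936 lb product B

Per-hectare balance (a = product A, b = product B):
K₂O: 0.09·a + 0.145·b = 93.42
P₂O₅: 0.125·a + 0.045·b = 45.31
From row1: a = (93.42 − 0.145·b) / 0.09.
Into row2: 0.125·(93.42 − 0.145·b)/0.09 + 0.045·b = 45.31 → b = 539.9361, a = 168.10302.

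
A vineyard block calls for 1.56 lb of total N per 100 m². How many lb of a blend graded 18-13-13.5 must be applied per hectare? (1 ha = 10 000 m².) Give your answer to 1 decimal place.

Product per 100 m² = 1.56 / 18% = 8.66667 lb.
Convert to per hectare: 8.66667 × 100 = 866.667 lb.

866.7 lb of product per hectare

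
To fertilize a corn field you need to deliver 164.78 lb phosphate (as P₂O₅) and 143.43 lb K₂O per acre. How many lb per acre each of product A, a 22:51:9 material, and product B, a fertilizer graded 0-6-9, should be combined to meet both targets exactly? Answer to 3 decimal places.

Per-acre balance (a = product A, b = product B):
P₂O₅: 0.51·a + 0.06·b = 164.78
K₂O: 0.09·a + 0.09·b = 143.43
From row1: a = (164.78 − 0.06·b) / 0.51.
Into row2: 0.09·(164.78 − 0.06·b)/0.51 + 0.09·b = 143.43 → b = 1439.9778, a = 153.6889.

153.689 lb product A, 1439.978 lb product B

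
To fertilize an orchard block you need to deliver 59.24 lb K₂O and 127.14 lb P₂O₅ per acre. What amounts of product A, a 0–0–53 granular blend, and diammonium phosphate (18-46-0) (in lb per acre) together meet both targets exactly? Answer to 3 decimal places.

111.774 lb product A, 276.391 lb diammonium phosphate

Per-acre balance (a = product A, b = diammonium phosphate):
K₂O: 0.53·a + 0·b = 59.24
P₂O₅: 0·a + 0.46·b = 127.14
Solving simultaneously: a = 111.7736, b = 276.3913.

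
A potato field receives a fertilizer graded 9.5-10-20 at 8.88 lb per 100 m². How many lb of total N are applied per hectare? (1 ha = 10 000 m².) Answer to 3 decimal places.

nitrogen per 100 m² = 8.88 × 9.5% = 0.8436 lb.
Convert to per hectare: 0.8436 × 100 = 84.36 lb.

84.360 lb N per hectare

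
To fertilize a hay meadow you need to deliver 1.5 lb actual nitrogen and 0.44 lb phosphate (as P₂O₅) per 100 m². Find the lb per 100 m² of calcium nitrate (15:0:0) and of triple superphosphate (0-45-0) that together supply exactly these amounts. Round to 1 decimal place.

10.0 lb calcium nitrate, 1.0 lb triple superphosphate

With a, b = lb per 100 m² of calcium nitrate and triple superphosphate:
N: 0.15·a + 0·b = 1.5
P₂O₅: 0·a + 0.45·b = 0.44
Solving simultaneously: a = 10, b = 0.977778.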